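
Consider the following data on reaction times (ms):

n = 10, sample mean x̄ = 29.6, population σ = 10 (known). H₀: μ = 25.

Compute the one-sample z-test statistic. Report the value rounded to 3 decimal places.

test statistic = 1.455

SE = σ/√n = 10/√10 = 3.1623
z = (x̄−μ₀)/SE = (29.6−25)/3.1623 = 1.4546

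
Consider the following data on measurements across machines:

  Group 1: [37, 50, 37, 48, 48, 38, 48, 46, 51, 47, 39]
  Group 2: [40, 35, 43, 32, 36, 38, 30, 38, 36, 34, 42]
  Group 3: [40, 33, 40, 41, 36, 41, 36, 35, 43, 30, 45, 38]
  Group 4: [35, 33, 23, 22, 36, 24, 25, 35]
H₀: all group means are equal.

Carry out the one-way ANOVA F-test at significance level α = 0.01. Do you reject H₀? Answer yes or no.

reject H₀: yes

Group means [44.45, 36.73, 38.17, 29.12], grand mean 37.714
SSB = Σnᵢ(x̄ᵢ−x̄)² = 1103.121; SSW = ΣΣ(x−x̄ᵢ)² = 931.451
MSB = 1103.121/3 = 367.7069; MSW = 931.451/38 = 24.5119
F = MSB/MSW = 15.0012
df = (3, 38)
p-value (upper-tail) = 0.00000
At α=0.01: p < α → reject H₀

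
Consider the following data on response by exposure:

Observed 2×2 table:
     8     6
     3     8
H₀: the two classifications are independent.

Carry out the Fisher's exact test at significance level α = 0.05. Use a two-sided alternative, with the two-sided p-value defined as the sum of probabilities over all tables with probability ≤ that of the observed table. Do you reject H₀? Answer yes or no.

Margins: r₁=14, r₂=11, c₁=11, c₂=14, n=25
p_obs = C(14,8)·C(11,3)/C(25,11); sum pmf over tables with pmf ≤ p_obs
p-value (two-sided) = 0.22716
At α=0.05: p ≥ α → fail to reject H₀

reject H₀: no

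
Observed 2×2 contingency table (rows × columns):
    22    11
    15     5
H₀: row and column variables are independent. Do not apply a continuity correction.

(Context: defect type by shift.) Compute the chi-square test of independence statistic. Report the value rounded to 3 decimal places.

Row totals [33, 20], col totals [37, 16], n=53
χ² = (22−23.04)²/23.04 + (11−9.96)²/9.96 + (15−13.96)²/13.96 + (5−6.04)²/6.04 = 0.4103
df = 1

test statistic = 0.410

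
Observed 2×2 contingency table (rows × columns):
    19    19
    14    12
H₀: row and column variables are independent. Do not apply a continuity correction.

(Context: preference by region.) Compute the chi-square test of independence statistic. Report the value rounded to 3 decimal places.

test statistic = 0.091

Row totals [38, 26], col totals [33, 31], n=64
χ² = (19−19.59)²/19.59 + (19−18.41)²/18.41 + (14−13.41)²/13.41 + (12−12.59)²/12.59 = 0.0914
df = 1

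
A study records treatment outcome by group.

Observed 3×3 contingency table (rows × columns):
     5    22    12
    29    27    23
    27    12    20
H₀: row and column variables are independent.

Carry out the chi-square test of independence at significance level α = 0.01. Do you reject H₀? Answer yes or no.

Row totals [39, 79, 59], col totals [61, 61, 55], n=177
χ² = (5−13.44)²/13.44 + (22−13.44)²/13.44 + (12−12.12)²/12.12 + (29−27.23)²/27.23 + (27−27.23)²/27.23 + (23−24.55)²/24.55 + (27−20.33)²/20.33 + (12−20.33)²/20.33 + (20−18.33)²/18.33 = 16.7203
df = 4
p-value (upper-tail) = 0.00219
At α=0.01: p < α → reject H₀

reject H₀: yes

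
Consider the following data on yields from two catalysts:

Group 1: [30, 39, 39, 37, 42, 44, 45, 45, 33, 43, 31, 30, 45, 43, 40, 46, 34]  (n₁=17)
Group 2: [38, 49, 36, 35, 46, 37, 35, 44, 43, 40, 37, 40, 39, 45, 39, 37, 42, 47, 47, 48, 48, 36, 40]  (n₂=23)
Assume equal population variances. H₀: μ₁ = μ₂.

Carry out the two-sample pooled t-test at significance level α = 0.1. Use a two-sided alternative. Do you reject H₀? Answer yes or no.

reject H₀: no

x̄₁=39.176, s₁=5.670, n₁=17
x̄₂=41.217, s₂=4.661, n₂=23
s_p² = [16·5.670² + 22·4.661²]/38 = 26.1154
SE = √(s_p²·(1/17+1/23)) = 1.6345
t = (39.176−41.217)/1.6345 = -1.2486
df = 38
p-value (two-sided) = 0.21944
At α=0.1: p ≥ α → fail to reject H₀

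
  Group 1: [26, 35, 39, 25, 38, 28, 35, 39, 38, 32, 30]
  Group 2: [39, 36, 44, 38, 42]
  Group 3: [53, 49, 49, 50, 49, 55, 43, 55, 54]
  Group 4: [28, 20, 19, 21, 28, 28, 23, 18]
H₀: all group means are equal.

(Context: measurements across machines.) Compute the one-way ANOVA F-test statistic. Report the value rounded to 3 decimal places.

Group means [33.18, 39.80, 50.78, 23.12], grand mean 36.545
SSB = Σnᵢ(x̄ᵢ−x̄)² = 3441.315; SSW = ΣΣ(x−x̄ᵢ)² = 568.867
MSB = 3441.315/3 = 1147.1050; MSW = 568.867/29 = 19.6161
F = MSB/MSW = 58.4777
df = (3, 29)

test statistic = 58.478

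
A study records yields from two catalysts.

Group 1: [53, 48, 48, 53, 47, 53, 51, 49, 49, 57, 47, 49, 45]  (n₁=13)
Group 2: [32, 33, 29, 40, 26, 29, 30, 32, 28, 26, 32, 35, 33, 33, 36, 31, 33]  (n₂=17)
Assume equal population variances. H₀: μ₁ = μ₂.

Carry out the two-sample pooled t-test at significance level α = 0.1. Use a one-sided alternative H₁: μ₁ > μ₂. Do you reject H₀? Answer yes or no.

x̄₁=49.923, s₁=3.303, n₁=13
x̄₂=31.647, s₂=3.552, n₂=17
s_p² = [12·3.303² + 16·3.552²]/28 = 11.8859
SE = √(s_p²·(1/13+1/17)) = 1.2702
t = (49.923−31.647)/1.2702 = 14.3880
df = 28
p-value (one-sided, H₁ greater) = 0.00000
At α=0.1: p < α → reject H₀

reject H₀: yes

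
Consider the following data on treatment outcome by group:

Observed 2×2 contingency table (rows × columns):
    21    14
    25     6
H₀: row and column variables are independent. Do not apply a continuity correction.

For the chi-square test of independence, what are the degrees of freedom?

degrees of freedom = 1

df = (r−1)(c−1) = (2−1)·(2−1) = 1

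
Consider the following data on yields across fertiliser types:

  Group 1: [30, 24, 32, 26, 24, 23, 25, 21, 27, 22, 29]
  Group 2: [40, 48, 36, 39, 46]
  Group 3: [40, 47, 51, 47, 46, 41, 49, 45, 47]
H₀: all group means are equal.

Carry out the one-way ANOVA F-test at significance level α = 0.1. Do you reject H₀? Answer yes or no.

Group means [25.73, 41.80, 45.89], grand mean 36.200
SSB = Σnᵢ(x̄ᵢ−x̄)² = 2208.129; SSW = ΣΣ(x−x̄ᵢ)² = 319.871
MSB = 2208.129/2 = 1104.0646; MSW = 319.871/22 = 14.5396
F = MSB/MSW = 75.9351
df = (2, 22)
p-value (upper-tail) = 0.00000
At α=0.1: p < α → reject H₀

reject H₀: yes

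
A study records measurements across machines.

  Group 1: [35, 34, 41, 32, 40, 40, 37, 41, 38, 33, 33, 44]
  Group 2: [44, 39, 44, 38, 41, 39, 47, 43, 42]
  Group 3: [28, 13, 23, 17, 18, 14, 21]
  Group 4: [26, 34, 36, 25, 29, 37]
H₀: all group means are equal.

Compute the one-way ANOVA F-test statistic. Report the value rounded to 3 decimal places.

Group means [37.33, 41.89, 19.14, 31.17], grand mean 33.706
SSB = Σnᵢ(x̄ᵢ−x̄)² = 2283.813; SSW = ΣΣ(x−x̄ᵢ)² = 539.246
MSB = 2283.813/3 = 761.2709; MSW = 539.246/30 = 17.9749
F = MSB/MSW = 42.3520
df = (3, 30)

test statistic = 42.352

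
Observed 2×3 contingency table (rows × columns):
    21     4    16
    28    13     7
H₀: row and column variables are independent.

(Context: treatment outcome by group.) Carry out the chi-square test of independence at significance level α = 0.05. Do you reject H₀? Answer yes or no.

reject H₀: yes

Row totals [41, 48], col totals [49, 17, 23], n=89
χ² = (21−22.57)²/22.57 + (4−7.83)²/7.83 + (16−10.60)²/10.60 + (28−26.43)²/26.43 + (13−9.17)²/9.17 + (7−12.40)²/12.40 = 8.7903
df = 2
p-value (upper-tail) = 0.01234
At α=0.05: p < α → reject H₀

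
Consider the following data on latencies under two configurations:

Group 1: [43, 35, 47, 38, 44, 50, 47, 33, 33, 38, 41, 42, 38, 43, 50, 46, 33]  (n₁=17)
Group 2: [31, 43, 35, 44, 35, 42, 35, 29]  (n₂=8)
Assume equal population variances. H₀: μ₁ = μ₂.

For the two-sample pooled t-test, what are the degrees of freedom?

df = n₁ + n₂ − 2 = 17 + 8 − 2 = 23

degrees of freedom = 23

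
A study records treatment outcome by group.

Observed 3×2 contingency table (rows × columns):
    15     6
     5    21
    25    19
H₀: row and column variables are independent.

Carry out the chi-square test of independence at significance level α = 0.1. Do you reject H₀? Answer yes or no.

Row totals [21, 26, 44], col totals [45, 46], n=91
χ² = (15−10.38)²/10.38 + (6−10.62)²/10.62 + (5−12.86)²/12.86 + (21−13.14)²/13.14 + (25−21.76)²/21.76 + (19−22.24)²/22.24 = 14.5122
df = 2
p-value (upper-tail) = 0.00071
At α=0.1: p < α → reject H₀

reject H₀: yes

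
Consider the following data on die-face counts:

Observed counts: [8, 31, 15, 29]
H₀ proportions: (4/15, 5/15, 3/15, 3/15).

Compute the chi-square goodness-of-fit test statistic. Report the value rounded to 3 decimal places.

n = 83; E_i = n·p_i = [22.13, 27.67, 16.60, 16.60]
χ² = (8−22.13)²/22.13 + (31−27.67)²/27.67 + (15−16.60)²/16.60 + (29−16.60)²/16.60 = 18.8434
df = 3

test statistic = 18.843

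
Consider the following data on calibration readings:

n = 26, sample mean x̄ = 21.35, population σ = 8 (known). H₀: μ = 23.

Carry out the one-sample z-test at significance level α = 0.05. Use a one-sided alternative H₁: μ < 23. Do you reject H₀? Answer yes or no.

reject H₀: no

SE = σ/√n = 8/√26 = 1.5689
z = (x̄−μ₀)/SE = (21.35−23)/1.5689 = -1.0517
p-value (one-sided, H₁ less) = 0.14647
At α=0.05: p ≥ α → fail to reject H₀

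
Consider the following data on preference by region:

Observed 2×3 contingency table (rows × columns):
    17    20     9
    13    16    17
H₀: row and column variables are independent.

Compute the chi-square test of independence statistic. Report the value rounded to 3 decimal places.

test statistic = 3.439

Row totals [46, 46], col totals [30, 36, 26], n=92
χ² = (17−15.00)²/15.00 + (20−18.00)²/18.00 + (9−13.00)²/13.00 + (13−15.00)²/15.00 + (16−18.00)²/18.00 + (17−13.00)²/13.00 = 3.4393
df = 2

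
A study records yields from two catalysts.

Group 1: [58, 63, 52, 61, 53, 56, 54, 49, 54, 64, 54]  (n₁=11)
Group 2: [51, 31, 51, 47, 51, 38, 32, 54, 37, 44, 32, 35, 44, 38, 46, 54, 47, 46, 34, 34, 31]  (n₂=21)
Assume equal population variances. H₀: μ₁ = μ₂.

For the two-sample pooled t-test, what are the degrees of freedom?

degrees of freedom = 30

df = n₁ + n₂ − 2 = 11 + 21 − 2 = 30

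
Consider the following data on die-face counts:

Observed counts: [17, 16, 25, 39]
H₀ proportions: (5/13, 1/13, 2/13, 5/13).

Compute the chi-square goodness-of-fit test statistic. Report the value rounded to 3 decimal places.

test statistic = 27.706

n = 97; E_i = n·p_i = [37.31, 7.46, 14.92, 37.31]
χ² = (17−37.31)²/37.31 + (16−7.46)²/7.46 + (25−14.92)²/14.92 + (39−37.31)²/37.31 = 27.7062
df = 3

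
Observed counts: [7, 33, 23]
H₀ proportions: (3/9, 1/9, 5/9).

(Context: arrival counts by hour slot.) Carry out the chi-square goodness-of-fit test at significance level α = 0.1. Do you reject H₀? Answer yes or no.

reject H₀: yes

n = 63; E_i = n·p_i = [21.00, 7.00, 35.00]
χ² = (7−21.00)²/21.00 + (33−7.00)²/7.00 + (23−35.00)²/35.00 = 110.0190
df = 2
p-value (upper-tail) = 0.00000
At α=0.1: p < α → reject H₀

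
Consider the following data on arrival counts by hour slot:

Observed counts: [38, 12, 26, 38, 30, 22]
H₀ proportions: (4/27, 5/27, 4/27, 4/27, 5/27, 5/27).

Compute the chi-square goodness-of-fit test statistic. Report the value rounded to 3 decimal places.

test statistic = 28.628

n = 166; E_i = n·p_i = [24.59, 30.74, 24.59, 24.59, 30.74, 30.74]
χ² = (38−24.59)²/24.59 + (12−30.74)²/30.74 + (26−24.59)²/24.59 + (38−24.59)²/24.59 + (30−30.74)²/30.74 + (22−30.74)²/30.74 = 28.6277
df = 5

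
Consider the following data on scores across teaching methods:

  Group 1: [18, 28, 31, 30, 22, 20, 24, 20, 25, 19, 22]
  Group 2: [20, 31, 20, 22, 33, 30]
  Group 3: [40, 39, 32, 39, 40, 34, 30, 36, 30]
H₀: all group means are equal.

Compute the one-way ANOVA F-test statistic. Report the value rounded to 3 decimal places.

test statistic = 16.712

Group means [23.55, 26.00, 35.56], grand mean 28.269
SSB = Σnᵢ(x̄ᵢ−x̄)² = 754.166; SSW = ΣΣ(x−x̄ᵢ)² = 518.949
MSB = 754.166/2 = 377.0829; MSW = 518.949/23 = 22.5630
F = MSB/MSW = 16.7124
df = (2, 23)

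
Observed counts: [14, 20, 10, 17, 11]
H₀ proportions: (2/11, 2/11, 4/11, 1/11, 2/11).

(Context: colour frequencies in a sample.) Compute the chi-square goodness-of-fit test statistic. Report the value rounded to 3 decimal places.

test statistic = 30.743

n = 72; E_i = n·p_i = [13.09, 13.09, 26.18, 6.55, 13.09]
χ² = (14−13.09)²/13.09 + (20−13.09)²/13.09 + (10−26.18)²/26.18 + (17−6.55)²/6.55 + (11−13.09)²/13.09 = 30.7431
df = 4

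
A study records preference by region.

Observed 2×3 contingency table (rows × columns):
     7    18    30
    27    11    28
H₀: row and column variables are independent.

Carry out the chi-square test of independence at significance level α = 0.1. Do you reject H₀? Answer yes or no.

Row totals [55, 66], col totals [34, 29, 58], n=121
χ² = (7−15.45)²/15.45 + (18−13.18)²/13.18 + (30−26.36)²/26.36 + (27−18.55)²/18.55 + (11−15.82)²/15.82 + (28−31.64)²/31.64 = 12.6277
df = 2
p-value (upper-tail) = 0.00181
At α=0.1: p < α → reject H₀

reject H₀: yes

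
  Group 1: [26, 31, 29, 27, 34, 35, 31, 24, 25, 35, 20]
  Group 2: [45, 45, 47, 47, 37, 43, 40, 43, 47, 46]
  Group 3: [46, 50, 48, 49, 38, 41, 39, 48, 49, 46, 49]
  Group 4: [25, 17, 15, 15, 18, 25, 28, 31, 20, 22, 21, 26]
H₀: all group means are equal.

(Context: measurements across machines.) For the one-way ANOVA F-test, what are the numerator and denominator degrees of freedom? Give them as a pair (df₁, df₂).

k = 4 groups, N = 44 total
df = (k−1, N−k) = (4−1, 44−4) = (3, 40)

degrees of freedom = [3, 40]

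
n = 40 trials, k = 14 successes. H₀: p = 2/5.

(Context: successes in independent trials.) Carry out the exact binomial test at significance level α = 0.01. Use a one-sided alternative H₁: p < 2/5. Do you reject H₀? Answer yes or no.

reject H₀: no

Exact binomial: n=40, k=14, p₀=2/5=0.4000
P(X≤14) from Σ C(n,i)·p₀^i·(1−p₀)^(n−i)
p-value (one-sided, H₁ less) = 0.31743
At α=0.01: p ≥ α → fail to reject H₀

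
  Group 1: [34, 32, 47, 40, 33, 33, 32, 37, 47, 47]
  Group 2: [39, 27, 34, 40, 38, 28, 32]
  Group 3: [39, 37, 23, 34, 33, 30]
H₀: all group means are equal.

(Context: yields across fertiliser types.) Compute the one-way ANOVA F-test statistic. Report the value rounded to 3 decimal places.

test statistic = 1.919

Group means [38.20, 34.00, 32.67], grand mean 35.478
SSB = Σnᵢ(x̄ᵢ−x̄)² = 136.806; SSW = ΣΣ(x−x̄ᵢ)² = 712.933
MSB = 136.806/2 = 68.4029; MSW = 712.933/20 = 35.6467
F = MSB/MSW = 1.9189
df = (2, 20)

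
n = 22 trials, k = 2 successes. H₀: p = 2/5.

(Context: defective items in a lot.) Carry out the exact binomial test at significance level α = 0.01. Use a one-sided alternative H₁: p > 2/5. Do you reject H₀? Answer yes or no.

reject H₀: no

Exact binomial: n=22, k=2, p₀=2/5=0.4000
P(X≥2) from Σ C(n,i)·p₀^i·(1−p₀)^(n−i)
p-value (one-sided, H₁ greater) = 0.99979
At α=0.01: p ≥ α → fail to reject H₀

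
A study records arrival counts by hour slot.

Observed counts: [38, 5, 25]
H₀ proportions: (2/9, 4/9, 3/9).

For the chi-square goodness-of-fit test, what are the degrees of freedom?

df = k − 1 = 3 − 1 = 2

degrees of freedom = 2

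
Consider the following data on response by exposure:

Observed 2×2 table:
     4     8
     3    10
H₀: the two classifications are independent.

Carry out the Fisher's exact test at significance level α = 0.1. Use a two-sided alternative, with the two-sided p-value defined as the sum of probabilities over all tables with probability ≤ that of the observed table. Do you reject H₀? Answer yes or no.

reject H₀: no

Margins: r₁=12, r₂=13, c₁=7, c₂=18, n=25
p_obs = C(12,4)·C(13,3)/C(25,7); sum pmf over tables with pmf ≤ p_obs
p-value (two-sided) = 0.67277
At α=0.1: p ≥ α → fail to reject H₀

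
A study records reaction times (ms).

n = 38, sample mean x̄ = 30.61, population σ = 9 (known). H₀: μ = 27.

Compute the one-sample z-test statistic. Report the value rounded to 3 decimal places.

test statistic = 2.473

SE = σ/√n = 9/√38 = 1.4600
z = (x̄−μ₀)/SE = (30.61−27)/1.4600 = 2.4726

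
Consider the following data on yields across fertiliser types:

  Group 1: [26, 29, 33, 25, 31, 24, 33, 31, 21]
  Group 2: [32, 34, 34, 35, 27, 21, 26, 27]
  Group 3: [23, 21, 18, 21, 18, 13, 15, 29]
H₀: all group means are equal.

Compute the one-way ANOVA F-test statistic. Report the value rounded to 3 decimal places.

Group means [28.11, 29.50, 19.75], grand mean 25.880
SSB = Σnᵢ(x̄ᵢ−x̄)² = 450.251; SSW = ΣΣ(x−x̄ᵢ)² = 494.389
MSB = 450.251/2 = 225.1256; MSW = 494.389/22 = 22.4722
F = MSB/MSW = 10.0179
df = (2, 22)

test statistic = 10.018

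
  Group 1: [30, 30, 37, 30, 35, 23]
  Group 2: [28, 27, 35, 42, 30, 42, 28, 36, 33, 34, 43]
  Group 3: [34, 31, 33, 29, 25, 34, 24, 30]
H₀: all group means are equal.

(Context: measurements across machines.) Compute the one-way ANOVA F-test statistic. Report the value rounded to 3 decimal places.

Group means [30.83, 34.36, 30.00], grand mean 32.120
SSB = Σnᵢ(x̄ᵢ−x̄)² = 101.261; SSW = ΣΣ(x−x̄ᵢ)² = 573.379
MSB = 101.261/2 = 50.6306; MSW = 573.379/22 = 26.0627
F = MSB/MSW = 1.9426
df = (2, 22)

test statistic = 1.943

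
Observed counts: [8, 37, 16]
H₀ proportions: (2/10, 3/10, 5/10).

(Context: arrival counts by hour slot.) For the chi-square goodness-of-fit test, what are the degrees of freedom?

df = k − 1 = 3 − 1 = 2

degrees of freedom = 2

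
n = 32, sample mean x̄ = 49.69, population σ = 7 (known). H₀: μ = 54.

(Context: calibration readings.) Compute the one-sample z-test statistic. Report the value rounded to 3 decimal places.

test statistic = -3.483

SE = σ/√n = 7/√32 = 1.2374
z = (x̄−μ₀)/SE = (49.69−54)/1.2374 = -3.4830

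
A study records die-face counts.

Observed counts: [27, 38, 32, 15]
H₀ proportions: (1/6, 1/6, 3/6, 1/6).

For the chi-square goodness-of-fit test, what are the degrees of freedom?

degrees of freedom = 3

df = k − 1 = 4 − 1 = 3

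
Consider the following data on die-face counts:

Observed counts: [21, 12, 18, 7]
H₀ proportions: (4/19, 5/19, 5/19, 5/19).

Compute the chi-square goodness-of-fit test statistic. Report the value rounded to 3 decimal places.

n = 58; E_i = n·p_i = [12.21, 15.26, 15.26, 15.26]
χ² = (21−12.21)²/12.21 + (12−15.26)²/15.26 + (18−15.26)²/15.26 + (7−15.26)²/15.26 = 11.9888
df = 3

test statistic = 11.989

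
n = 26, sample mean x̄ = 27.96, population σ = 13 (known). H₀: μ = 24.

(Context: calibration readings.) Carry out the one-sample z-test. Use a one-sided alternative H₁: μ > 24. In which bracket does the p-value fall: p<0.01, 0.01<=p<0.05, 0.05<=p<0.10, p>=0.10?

p-value bracket: 0.05<=p<0.10

SE = σ/√n = 13/√26 = 2.5495
z = (x̄−μ₀)/SE = (27.96−24)/2.5495 = 1.5532
p-value (one-sided, H₁ greater) = 0.06018
→ bracket: 0.05<=p<0.10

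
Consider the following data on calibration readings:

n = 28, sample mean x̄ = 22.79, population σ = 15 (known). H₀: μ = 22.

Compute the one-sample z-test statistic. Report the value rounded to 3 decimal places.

test statistic = 0.279

SE = σ/√n = 15/√28 = 2.8347
z = (x̄−μ₀)/SE = (22.79−22)/2.8347 = 0.2787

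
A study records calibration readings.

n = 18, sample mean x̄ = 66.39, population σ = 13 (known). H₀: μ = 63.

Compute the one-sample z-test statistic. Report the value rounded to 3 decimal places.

test statistic = 1.106

SE = σ/√n = 13/√18 = 3.0641
z = (x̄−μ₀)/SE = (66.39−63)/3.0641 = 1.1064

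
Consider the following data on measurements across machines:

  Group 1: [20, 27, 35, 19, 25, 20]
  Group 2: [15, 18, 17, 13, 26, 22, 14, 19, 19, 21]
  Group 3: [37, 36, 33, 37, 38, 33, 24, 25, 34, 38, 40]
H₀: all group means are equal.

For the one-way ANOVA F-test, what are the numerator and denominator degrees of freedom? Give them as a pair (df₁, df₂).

degrees of freedom = [2, 24]

k = 3 groups, N = 27 total
df = (k−1, N−k) = (3−1, 27−3) = (2, 24)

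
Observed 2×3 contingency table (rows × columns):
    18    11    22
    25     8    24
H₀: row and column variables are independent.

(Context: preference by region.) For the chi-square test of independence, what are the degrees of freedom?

df = (r−1)(c−1) = (2−1)·(3−1) = 2

degrees of freedom = 2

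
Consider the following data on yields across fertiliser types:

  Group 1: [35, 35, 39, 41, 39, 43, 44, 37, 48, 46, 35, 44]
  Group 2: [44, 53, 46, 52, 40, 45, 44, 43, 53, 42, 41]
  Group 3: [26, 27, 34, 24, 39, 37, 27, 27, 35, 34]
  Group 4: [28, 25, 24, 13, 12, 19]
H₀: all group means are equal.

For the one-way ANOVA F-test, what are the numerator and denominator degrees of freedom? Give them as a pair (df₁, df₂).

k = 4 groups, N = 39 total
df = (k−1, N−k) = (4−1, 39−4) = (3, 35)

degrees of freedom = [3, 35]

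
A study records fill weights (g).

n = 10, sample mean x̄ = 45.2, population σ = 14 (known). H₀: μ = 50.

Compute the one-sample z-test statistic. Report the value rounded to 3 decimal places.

SE = σ/√n = 14/√10 = 4.4272
z = (x̄−μ₀)/SE = (45.2−50)/4.4272 = -1.0842

test statistic = -1.084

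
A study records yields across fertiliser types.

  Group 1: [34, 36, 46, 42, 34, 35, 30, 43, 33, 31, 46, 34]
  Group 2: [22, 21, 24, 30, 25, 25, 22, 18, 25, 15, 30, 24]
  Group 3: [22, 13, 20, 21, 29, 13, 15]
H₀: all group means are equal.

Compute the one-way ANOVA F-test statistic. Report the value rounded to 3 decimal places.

Group means [37.00, 23.42, 19.00], grand mean 27.677
SSB = Σnᵢ(x̄ᵢ−x̄)² = 1787.858; SSW = ΣΣ(x−x̄ᵢ)² = 762.917
MSB = 1787.858/2 = 893.9288; MSW = 762.917/28 = 27.2470
F = MSB/MSW = 32.8083
df = (2, 28)

test statistic = 32.808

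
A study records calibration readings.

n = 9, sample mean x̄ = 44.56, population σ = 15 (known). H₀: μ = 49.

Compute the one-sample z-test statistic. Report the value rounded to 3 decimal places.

test statistic = -0.888

SE = σ/√n = 15/√9 = 5.0000
z = (x̄−μ₀)/SE = (44.56−49)/5.0000 = -0.8880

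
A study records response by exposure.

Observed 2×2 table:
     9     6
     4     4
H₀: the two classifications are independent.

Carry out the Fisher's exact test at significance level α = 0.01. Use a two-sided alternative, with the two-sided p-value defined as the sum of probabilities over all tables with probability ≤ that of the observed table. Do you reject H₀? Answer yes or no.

reject H₀: no

Margins: r₁=15, r₂=8, c₁=13, c₂=10, n=23
p_obs = C(15,9)·C(8,4)/C(23,13); sum pmf over tables with pmf ≤ p_obs
p-value (two-sided) = 0.68502
At α=0.01: p ≥ α → fail to reject H₀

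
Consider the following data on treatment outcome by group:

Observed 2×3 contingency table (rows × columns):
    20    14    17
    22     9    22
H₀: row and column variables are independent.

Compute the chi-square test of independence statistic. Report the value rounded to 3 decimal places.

test statistic = 1.785

Row totals [51, 53], col totals [42, 23, 39], n=104
χ² = (20−20.60)²/20.60 + (14−11.28)²/11.28 + (17−19.12)²/19.12 + (22−21.40)²/21.40 + (9−11.72)²/11.72 + (22−19.88)²/19.88 = 1.7854
df = 2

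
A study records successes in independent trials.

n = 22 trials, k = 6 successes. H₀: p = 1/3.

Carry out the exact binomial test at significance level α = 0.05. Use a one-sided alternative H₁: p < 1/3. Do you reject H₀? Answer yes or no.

Exact binomial: n=22, k=6, p₀=1/3=0.3333
P(X≤6) from Σ C(n,i)·p₀^i·(1−p₀)^(n−i)
p-value (one-sided, H₁ less) = 0.36197
At α=0.05: p ≥ α → fail to reject H₀

reject H₀: no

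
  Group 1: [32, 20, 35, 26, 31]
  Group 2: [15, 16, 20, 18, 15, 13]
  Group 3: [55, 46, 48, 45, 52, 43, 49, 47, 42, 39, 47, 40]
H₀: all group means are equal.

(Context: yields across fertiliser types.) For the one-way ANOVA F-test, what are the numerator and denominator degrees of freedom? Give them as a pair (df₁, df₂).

k = 3 groups, N = 23 total
df = (k−1, N−k) = (3−1, 23−3) = (2, 20)

degrees of freedom = [2, 20]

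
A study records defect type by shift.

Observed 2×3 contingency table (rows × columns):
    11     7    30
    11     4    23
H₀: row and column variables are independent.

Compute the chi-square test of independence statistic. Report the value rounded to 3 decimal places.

Row totals [48, 38], col totals [22, 11, 53], n=86
χ² = (11−12.28)²/12.28 + (7−6.14)²/6.14 + (30−29.58)²/29.58 + (11−9.72)²/9.72 + (4−4.86)²/4.86 + (23−23.42)²/23.42 = 0.5879
df = 2

test statistic = 0.588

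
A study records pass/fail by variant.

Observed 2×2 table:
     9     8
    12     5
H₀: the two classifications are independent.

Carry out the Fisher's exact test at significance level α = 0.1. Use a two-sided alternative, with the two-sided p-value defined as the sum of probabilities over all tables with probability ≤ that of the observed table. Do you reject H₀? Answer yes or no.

Margins: r₁=17, r₂=17, c₁=21, c₂=13, n=34
p_obs = C(17,9)·C(17,12)/C(34,21); sum pmf over tables with pmf ≤ p_obs
p-value (two-sided) = 0.48127
At α=0.1: p ≥ α → fail to reject H₀

reject H₀: no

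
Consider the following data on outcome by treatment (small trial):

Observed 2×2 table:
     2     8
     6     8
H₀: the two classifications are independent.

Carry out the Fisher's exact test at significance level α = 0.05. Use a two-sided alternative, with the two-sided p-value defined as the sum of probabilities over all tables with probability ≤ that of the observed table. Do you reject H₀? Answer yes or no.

reject H₀: no

Margins: r₁=10, r₂=14, c₁=8, c₂=16, n=24
p_obs = C(10,2)·C(14,6)/C(24,8); sum pmf over tables with pmf ≤ p_obs
p-value (two-sided) = 0.38754
At α=0.05: p ≥ α → fail to reject H₀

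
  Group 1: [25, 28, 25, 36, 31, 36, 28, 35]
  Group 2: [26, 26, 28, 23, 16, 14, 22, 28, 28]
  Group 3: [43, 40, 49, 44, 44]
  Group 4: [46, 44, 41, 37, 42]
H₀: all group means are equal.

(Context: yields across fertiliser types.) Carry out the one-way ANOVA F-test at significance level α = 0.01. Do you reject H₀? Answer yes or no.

reject H₀: yes

Group means [30.50, 23.44, 44.00, 42.00], grand mean 32.778
SSB = Σnᵢ(x̄ᵢ−x̄)² = 1880.444; SSW = ΣΣ(x−x̄ᵢ)² = 464.222
MSB = 1880.444/3 = 626.8148; MSW = 464.222/23 = 20.1836
F = MSB/MSW = 31.0557
df = (3, 23)
p-value (upper-tail) = 0.00000
At α=0.01: p < α → reject H₀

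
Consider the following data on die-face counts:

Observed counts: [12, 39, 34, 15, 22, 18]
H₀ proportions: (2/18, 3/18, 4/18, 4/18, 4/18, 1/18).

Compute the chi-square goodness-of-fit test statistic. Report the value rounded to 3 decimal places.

test statistic = 36.046

n = 140; E_i = n·p_i = [15.56, 23.33, 31.11, 31.11, 31.11, 7.78]
χ² = (12−15.56)²/15.56 + (39−23.33)²/23.33 + (34−31.11)²/31.11 + (15−31.11)²/31.11 + (22−31.11)²/31.11 + (18−7.78)²/7.78 = 36.0464
df = 5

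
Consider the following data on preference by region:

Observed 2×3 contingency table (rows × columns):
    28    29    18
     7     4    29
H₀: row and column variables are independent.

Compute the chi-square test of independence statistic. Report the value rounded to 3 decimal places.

Row totals [75, 40], col totals [35, 33, 47], n=115
χ² = (28−22.83)²/22.83 + (29−21.52)²/21.52 + (18−30.65)²/30.65 + (7−12.17)²/12.17 + (4−11.48)²/11.48 + (29−16.35)²/16.35 = 25.8567
df = 2

test statistic = 25.857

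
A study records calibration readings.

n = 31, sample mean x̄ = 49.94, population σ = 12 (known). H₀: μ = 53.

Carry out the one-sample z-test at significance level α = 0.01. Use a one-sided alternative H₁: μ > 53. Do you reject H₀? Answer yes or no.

SE = σ/√n = 12/√31 = 2.1553
z = (x̄−μ₀)/SE = (49.94−53)/2.1553 = -1.4198
p-value (one-sided, H₁ greater) = 0.92216
At α=0.01: p ≥ α → fail to reject H₀

reject H₀: no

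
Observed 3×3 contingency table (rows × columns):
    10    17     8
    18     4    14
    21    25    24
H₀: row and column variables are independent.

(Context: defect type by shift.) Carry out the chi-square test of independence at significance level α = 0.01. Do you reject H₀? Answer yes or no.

reject H₀: no

Row totals [35, 36, 70], col totals [49, 46, 46], n=141
χ² = (10−12.16)²/12.16 + (17−11.42)²/11.42 + (8−11.42)²/11.42 + (18−12.51)²/12.51 + (4−11.74)²/11.74 + (14−11.74)²/11.74 + (21−24.33)²/24.33 + (25−22.84)²/22.84 + (24−22.84)²/22.84 = 12.8041
df = 4
p-value (upper-tail) = 0.01227
At α=0.01: p ≥ α → fail to reject H₀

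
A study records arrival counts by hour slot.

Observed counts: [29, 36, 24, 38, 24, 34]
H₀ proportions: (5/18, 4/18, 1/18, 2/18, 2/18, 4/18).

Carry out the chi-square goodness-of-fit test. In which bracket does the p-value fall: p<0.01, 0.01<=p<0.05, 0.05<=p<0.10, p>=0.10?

p-value bracket: p<0.01

n = 185; E_i = n·p_i = [51.39, 41.11, 10.28, 20.56, 20.56, 41.11]
χ² = (29−51.39)²/51.39 + (36−41.11)²/41.11 + (24−10.28)²/10.28 + (38−20.56)²/20.56 + (24−20.56)²/20.56 + (34−41.11)²/41.11 = 45.3222
df = 5
p-value (upper-tail) = 0.00000
→ bracket: p<0.01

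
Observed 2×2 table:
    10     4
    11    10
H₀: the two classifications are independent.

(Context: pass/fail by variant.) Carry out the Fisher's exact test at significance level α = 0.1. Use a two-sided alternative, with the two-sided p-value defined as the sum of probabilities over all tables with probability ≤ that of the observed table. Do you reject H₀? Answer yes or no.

reject H₀: no

Margins: r₁=14, r₂=21, c₁=21, c₂=14, n=35
p_obs = C(14,10)·C(21,11)/C(35,21); sum pmf over tables with pmf ≤ p_obs
p-value (two-sided) = 0.31094
At α=0.1: p ≥ α → fail to reject H₀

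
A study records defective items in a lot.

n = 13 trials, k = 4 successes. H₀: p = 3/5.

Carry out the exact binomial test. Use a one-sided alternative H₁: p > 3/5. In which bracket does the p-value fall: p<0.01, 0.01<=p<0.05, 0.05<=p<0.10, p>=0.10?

p-value bracket: p>=0.10

Exact binomial: n=13, k=4, p₀=3/5=0.6000
P(X≥4) from Σ C(n,i)·p₀^i·(1−p₀)^(n−i)
p-value (one-sided, H₁ greater) = 0.99221
→ bracket: p>=0.10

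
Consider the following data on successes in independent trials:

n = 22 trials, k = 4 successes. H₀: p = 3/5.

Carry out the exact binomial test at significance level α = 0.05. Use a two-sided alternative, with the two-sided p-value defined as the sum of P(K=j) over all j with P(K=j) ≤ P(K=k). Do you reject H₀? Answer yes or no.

reject H₀: yes

Exact binomial: n=22, k=4, p₀=3/5=0.6000
P(X=j) = C(n,j)·p₀^j·(1−p₀)^(n−j); p = Σ P(X=j) over j with P(X=j) ≤ P(X=4)
p-value (two-sided) = 0.00009
At α=0.05: p < α → reject H₀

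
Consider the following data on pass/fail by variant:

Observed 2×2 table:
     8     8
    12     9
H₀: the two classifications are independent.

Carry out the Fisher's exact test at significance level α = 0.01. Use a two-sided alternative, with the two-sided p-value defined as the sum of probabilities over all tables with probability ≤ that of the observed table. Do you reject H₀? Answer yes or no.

Margins: r₁=16, r₂=21, c₁=20, c₂=17, n=37
p_obs = C(16,8)·C(21,12)/C(37,20); sum pmf over tables with pmf ≤ p_obs
p-value (two-sided) = 0.74631
At α=0.01: p ≥ α → fail to reject H₀

reject H₀: no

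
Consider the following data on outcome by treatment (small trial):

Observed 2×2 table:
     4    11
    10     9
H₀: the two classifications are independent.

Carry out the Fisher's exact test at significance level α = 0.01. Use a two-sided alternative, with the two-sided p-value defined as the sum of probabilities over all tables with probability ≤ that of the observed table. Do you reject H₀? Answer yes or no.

Margins: r₁=15, r₂=19, c₁=14, c₂=20, n=34
p_obs = C(15,4)·C(19,10)/C(34,14); sum pmf over tables with pmf ≤ p_obs
p-value (two-sided) = 0.17057
At α=0.01: p ≥ α → fail to reject H₀

reject H₀: no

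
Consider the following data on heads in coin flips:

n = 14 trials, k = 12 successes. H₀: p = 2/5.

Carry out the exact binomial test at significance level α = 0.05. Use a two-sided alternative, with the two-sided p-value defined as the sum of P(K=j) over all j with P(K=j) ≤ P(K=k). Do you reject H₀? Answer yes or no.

reject H₀: yes

Exact binomial: n=14, k=12, p₀=2/5=0.4000
P(X=j) = C(n,j)·p₀^j·(1−p₀)^(n−j); p = Σ P(X=j) over j with P(X=j) ≤ P(X=12)
p-value (two-sided) = 0.00061
At α=0.05: p < α → reject H₀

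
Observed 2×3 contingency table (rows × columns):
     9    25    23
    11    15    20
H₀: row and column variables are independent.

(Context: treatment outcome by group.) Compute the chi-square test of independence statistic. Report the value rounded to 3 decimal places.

test statistic = 1.755

Row totals [57, 46], col totals [20, 40, 43], n=103
χ² = (9−11.07)²/11.07 + (25−22.14)²/22.14 + (23−23.80)²/23.80 + (11−8.93)²/8.93 + (15−17.86)²/17.86 + (20−19.20)²/19.20 = 1.7546
df = 2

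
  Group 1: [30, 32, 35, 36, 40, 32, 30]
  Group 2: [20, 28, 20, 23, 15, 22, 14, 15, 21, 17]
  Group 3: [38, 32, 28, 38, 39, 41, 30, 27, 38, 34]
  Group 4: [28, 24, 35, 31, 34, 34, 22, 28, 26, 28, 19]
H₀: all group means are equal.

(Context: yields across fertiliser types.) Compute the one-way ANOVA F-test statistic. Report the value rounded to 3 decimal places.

Group means [33.57, 19.50, 34.50, 28.09], grand mean 28.526
SSB = Σnᵢ(x̄ᵢ−x̄)² = 1351.850; SSW = ΣΣ(x−x̄ᵢ)² = 741.623
MSB = 1351.850/3 = 450.6168; MSW = 741.623/34 = 21.8125
F = MSB/MSW = 20.6587
df = (3, 34)

test statistic = 20.659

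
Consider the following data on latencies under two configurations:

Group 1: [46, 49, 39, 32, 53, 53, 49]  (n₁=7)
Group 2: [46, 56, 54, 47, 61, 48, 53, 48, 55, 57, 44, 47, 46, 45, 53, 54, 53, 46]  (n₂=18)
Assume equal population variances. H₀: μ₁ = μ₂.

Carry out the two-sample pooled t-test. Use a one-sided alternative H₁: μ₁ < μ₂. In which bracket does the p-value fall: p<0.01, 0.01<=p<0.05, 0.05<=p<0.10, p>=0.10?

p-value bracket: 0.01<=p<0.05

x̄₁=45.857, s₁=7.755, n₁=7
x̄₂=50.722, s₂=4.944, n₂=18
s_p² = [6·7.755² + 17·4.944²]/23 = 33.7595
SE = √(s_p²·(1/7+1/18)) = 2.5881
t = (45.857−50.722)/2.5881 = -1.8798
df = 23
p-value (one-sided, H₁ less) = 0.03643
→ bracket: 0.01<=p<0.05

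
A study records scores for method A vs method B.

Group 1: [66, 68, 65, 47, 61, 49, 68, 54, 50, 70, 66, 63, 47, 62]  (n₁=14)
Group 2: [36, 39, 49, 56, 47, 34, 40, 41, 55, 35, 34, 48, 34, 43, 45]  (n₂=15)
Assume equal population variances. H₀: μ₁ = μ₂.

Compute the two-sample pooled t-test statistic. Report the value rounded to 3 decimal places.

test statistic = 5.861

x̄₁=59.714, s₁=8.471, n₁=14
x̄₂=42.400, s₂=7.434, n₂=15
s_p² = [13·8.471² + 14·7.434²]/27 = 63.2021
SE = √(s_p²·(1/14+1/15)) = 2.9543
t = (59.714−42.400)/2.9543 = 5.8607
df = 27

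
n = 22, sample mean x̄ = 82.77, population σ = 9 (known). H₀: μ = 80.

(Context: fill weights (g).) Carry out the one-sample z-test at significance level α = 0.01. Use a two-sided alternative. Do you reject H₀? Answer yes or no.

reject H₀: no

SE = σ/√n = 9/√22 = 1.9188
z = (x̄−μ₀)/SE = (82.77−80)/1.9188 = 1.4436
p-value (two-sided) = 0.14885
At α=0.01: p ≥ α → fail to reject H₀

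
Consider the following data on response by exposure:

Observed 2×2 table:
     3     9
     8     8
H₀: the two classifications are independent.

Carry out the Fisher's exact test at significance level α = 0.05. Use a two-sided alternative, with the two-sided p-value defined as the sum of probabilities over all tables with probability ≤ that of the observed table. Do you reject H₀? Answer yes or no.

Margins: r₁=12, r₂=16, c₁=11, c₂=17, n=28
p_obs = C(12,3)·C(16,8)/C(28,11); sum pmf over tables with pmf ≤ p_obs
p-value (two-sided) = 0.25300
At α=0.05: p ≥ α → fail to reject H₀

reject H₀: no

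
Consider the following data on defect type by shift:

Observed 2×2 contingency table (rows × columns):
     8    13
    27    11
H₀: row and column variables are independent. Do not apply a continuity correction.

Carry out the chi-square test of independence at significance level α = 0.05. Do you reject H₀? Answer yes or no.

reject H₀: yes

Row totals [21, 38], col totals [35, 24], n=59
χ² = (8−12.46)²/12.46 + (13−8.54)²/8.54 + (27−22.54)²/22.54 + (11−15.46)²/15.46 = 6.0881
df = 1
p-value (upper-tail) = 0.01361
At α=0.05: p < α → reject H₀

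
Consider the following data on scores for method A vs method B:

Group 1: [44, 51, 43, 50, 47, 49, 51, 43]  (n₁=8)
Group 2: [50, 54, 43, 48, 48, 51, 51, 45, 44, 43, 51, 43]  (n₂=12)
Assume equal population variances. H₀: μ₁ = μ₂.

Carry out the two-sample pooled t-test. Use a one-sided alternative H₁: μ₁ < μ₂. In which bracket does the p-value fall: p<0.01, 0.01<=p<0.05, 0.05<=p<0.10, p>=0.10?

x̄₁=47.250, s₁=3.495, n₁=8
x̄₂=47.583, s₂=3.872, n₂=12
s_p² = [7·3.495² + 11·3.872²]/18 = 13.9120
SE = √(s_p²·(1/8+1/12)) = 1.7025
t = (47.250−47.583)/1.7025 = -0.1958
df = 18
p-value (one-sided, H₁ less) = 0.42348
→ bracket: p>=0.10

p-value bracket: p>=0.10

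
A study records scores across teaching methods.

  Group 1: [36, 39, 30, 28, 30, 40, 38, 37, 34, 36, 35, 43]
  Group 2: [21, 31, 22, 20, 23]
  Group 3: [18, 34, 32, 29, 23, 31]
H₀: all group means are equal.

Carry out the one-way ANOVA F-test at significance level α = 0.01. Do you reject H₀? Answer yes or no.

Group means [35.50, 23.40, 27.83], grand mean 30.870
SSB = Σnᵢ(x̄ᵢ−x̄)² = 591.575; SSW = ΣΣ(x−x̄ᵢ)² = 481.033
MSB = 591.575/2 = 295.7877; MSW = 481.033/20 = 24.0517
F = MSB/MSW = 12.2980
df = (2, 20)
p-value (upper-tail) = 0.00033
At α=0.01: p < α → reject H₀

reject H₀: yes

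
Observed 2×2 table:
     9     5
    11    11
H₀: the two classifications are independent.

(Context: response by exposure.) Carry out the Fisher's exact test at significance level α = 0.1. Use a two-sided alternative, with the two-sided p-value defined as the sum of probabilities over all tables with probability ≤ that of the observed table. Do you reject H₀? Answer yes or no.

reject H₀: no

Margins: r₁=14, r₂=22, c₁=20, c₂=16, n=36
p_obs = C(14,9)·C(22,11)/C(36,20); sum pmf over tables with pmf ≤ p_obs
p-value (two-sided) = 0.50067
At α=0.1: p ≥ α → fail to reject H₀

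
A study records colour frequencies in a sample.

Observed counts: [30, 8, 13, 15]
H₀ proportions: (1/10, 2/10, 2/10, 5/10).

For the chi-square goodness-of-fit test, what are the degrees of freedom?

df = k − 1 = 4 − 1 = 3

degrees of freedom = 3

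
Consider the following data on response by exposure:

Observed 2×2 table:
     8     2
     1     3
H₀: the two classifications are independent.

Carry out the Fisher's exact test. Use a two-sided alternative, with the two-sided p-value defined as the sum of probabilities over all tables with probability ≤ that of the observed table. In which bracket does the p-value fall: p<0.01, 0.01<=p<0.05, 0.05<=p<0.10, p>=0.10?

Margins: r₁=10, r₂=4, c₁=9, c₂=5, n=14
p_obs = C(10,8)·C(4,1)/C(14,9); sum pmf over tables with pmf ≤ p_obs
p-value (two-sided) = 0.09491
→ bracket: 0.05<=p<0.10

p-value bracket: 0.05<=p<0.10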